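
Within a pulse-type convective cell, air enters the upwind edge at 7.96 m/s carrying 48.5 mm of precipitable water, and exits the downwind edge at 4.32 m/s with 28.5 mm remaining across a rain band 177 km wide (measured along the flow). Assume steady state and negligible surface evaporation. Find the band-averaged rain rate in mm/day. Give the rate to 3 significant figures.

Column moisture flux per unit crosswind length is F = V × PW.
Inflow: F_in = 7.96 × 48.5 = 386.06 mm·m/s
Outflow: F_out = 4.32 × 28.5 = 123.12 mm·m/s
Steady-state rate R = (F_in − F_out)/L = (386.06 − 123.12) / 177000 m = 1.486e-03 mm/s.
R = 1.486e-03 × 3600 × 24 = 128 mm/day.

R ≈ 128 mm/day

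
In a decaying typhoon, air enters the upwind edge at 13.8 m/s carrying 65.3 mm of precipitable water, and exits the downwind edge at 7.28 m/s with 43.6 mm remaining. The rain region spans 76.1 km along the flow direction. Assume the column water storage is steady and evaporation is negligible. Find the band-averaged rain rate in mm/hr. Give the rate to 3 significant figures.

R ≈ 27.6 mm/hr

Column moisture flux per unit crosswind length is F = V × PW.
Inflow: F_in = 13.8 × 65.3 = 901.14 mm·m/s
Outflow: F_out = 7.28 × 43.6 = 317.408 mm·m/s
Steady-state rate R = (F_in − F_out)/L = (901.14 − 317.408) / 76100 m = 7.671e-03 mm/s.
R = 7.671e-03 × 3600 = 27.6 mm/hr.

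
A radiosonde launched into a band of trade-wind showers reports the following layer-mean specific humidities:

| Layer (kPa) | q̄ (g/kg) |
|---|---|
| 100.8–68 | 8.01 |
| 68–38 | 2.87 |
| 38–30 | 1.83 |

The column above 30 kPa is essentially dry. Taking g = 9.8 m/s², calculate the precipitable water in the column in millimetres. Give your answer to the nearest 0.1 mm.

Precipitable water is the column-integrated vapour mass per unit area: PW = (1/g) Σ q̄ Δp, with q in kg/kg and Δp in Pa (1 kg/m² of water = 1 mm).
Layer 100.8–68 kPa: Δp = 328 hPa = 32800 Pa, q̄ = 0.00801 kg/kg → 0.00801 × 32800 / 9.8 = 26.81 mm
Layer 68–38 kPa: Δp = 300 hPa = 30000 Pa, q̄ = 0.00287 kg/kg → 0.00287 × 30000 / 9.8 = 8.79 mm
Layer 38–30 kPa: Δp = 80 hPa = 8000 Pa, q̄ = 0.00183 kg/kg → 0.00183 × 8000 / 9.8 = 1.49 mm
PW = 26.81 + 8.79 + 1.49 = 37.09 ≈ 37.1 mm.

PW ≈ 37.1 mm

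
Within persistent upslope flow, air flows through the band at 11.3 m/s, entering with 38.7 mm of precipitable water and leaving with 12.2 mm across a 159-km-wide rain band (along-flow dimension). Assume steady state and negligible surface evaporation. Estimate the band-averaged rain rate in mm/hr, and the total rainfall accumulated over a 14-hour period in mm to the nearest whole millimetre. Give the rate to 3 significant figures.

Column moisture flux per unit crosswind length is F = V × PW.
Inflow: F_in = 11.3 × 38.7 = 437.31 mm·m/s
Outflow: F_out = 11.3 × 12.2 = 137.86 mm·m/s
Steady-state rate R = (F_in − F_out)/L = (437.31 − 137.86) / 159000 m = 1.883e-03 mm/s.
R = 1.883e-03 × 3600 = 6.78 mm/hr.
Over 14 h: total = 6.78 × 14 = 94.92 ≈ 95 mm.

R ≈ 6.78 mm/hr; total ≈ 95 mm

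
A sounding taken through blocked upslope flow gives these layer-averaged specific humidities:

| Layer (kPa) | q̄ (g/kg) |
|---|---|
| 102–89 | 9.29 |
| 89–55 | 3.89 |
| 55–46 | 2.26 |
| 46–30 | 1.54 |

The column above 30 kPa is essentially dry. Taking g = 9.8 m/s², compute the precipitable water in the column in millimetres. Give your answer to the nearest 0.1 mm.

Precipitable water is the column-integrated vapour mass per unit area: PW = (1/g) Σ q̄ Δp, with q in kg/kg and Δp in Pa (1 kg/m² of water = 1 mm).
Layer 102–89 kPa: Δp = 130 hPa = 13000 Pa, q̄ = 0.00929 kg/kg → 0.00929 × 13000 / 9.8 = 12.32 mm
Layer 89–55 kPa: Δp = 340 hPa = 34000 Pa, q̄ = 0.00389 kg/kg → 0.00389 × 34000 / 9.8 = 13.50 mm
Layer 55–46 kPa: Δp = 90 hPa = 9000 Pa, q̄ = 0.00226 kg/kg → 0.00226 × 9000 / 9.8 = 2.08 mm
Layer 46–30 kPa: Δp = 160 hPa = 16000 Pa, q̄ = 0.00154 kg/kg → 0.00154 × 16000 / 9.8 = 2.51 mm
PW = 12.32 + 13.50 + 2.08 + 2.51 = 30.41 ≈ 30.4 mm.

PW ≈ 30.4 mm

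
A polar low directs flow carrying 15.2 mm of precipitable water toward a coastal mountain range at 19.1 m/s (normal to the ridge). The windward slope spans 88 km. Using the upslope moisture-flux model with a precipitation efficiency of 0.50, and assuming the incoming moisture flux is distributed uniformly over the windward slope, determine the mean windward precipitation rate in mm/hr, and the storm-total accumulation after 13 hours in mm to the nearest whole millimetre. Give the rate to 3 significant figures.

R ≈ 5.94 mm/hr; total ≈ 77 mm

Incoming column moisture flux per unit ridge length: F = V × PW = 19.1 × 15.2 = 290.32 mm·m/s.
Spread over the 88 km slope with efficiency ε = 0.50: R = ε·F/W = 0.50 × 290.32 / 88000 m = 1.650e-03 mm/s.
R = 1.650e-03 × 3600 = 5.94 mm/hr.
Over 13 h: total = 5.94 × 13 = 77.22 ≈ 77 mm.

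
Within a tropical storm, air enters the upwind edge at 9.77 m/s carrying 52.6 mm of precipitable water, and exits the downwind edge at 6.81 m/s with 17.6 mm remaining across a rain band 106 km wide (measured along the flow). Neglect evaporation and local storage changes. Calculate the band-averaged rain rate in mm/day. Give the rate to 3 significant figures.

Column moisture flux per unit crosswind length is F = V × PW.
Inflow: F_in = 9.77 × 52.6 = 513.902 mm·m/s
Outflow: F_out = 6.81 × 17.6 = 119.856 mm·m/s
Steady-state rate R = (F_in − F_out)/L = (513.902 − 119.856) / 106000 m = 3.717e-03 mm/s.
R = 3.717e-03 × 3600 × 24 = 321 mm/day.

R ≈ 321 mm/day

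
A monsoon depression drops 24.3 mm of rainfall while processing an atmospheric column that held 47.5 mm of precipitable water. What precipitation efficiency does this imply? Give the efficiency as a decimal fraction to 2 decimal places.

ε = rainfall / PW = 24.3 / 47.5 = 0.51.

ε ≈ 0.51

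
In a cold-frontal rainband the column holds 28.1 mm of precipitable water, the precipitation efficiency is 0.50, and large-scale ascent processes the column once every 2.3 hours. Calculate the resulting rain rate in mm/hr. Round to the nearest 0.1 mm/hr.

R ≈ 6.1 mm/hr

Each overturning extracts ε × PW = 0.50 × 28.1 = 14.05 mm.
Rate = ε·PW / τ = 14.05 / 2.3 h = 6.1 mm/hr.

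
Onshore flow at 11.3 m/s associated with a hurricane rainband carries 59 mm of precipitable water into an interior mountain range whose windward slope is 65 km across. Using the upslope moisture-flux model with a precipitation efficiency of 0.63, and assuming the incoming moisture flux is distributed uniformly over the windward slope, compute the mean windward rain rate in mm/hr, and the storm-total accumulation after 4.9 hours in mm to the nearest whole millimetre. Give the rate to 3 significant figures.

Incoming column moisture flux per unit ridge length: F = V × PW = 11.3 × 59 = 666.7 mm·m/s.
Spread over the 65 km slope with efficiency ε = 0.63: R = ε·F/W = 0.63 × 666.7 / 65000 m = 6.462e-03 mm/s.
R = 6.462e-03 × 3600 = 23.3 mm/hr.
Over 4.9 h: total = 23.3 × 4.9 = 114.17 ≈ 114 mm.

R ≈ 23.3 mm/hr; total ≈ 114 mm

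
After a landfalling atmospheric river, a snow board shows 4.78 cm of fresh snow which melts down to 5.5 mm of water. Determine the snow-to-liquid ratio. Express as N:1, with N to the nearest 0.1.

Ratio = snow depth / SWE = 47.8 mm / 5.5 mm = 8.7, i.e. 8.7:1.

ratio ≈ 8.7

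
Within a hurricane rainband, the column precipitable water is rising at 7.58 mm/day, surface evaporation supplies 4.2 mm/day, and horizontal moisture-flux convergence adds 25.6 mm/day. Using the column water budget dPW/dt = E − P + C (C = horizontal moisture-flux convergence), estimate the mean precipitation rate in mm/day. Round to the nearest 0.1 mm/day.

dPW/dt = +7.58 mm/day.
P = E + C − dPW/dt = 4.2 + (25.6) − (+7.58) = 22.2 mm/day.

P ≈ 22.2 mm/day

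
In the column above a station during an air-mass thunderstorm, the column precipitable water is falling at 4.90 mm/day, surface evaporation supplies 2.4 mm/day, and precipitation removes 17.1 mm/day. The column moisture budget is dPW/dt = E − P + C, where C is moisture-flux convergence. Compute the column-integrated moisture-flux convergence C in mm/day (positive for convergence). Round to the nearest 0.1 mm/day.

C ≈ 9.8 mm/day

dPW/dt = -4.90 mm/day.
C = dPW/dt − E + P = (-4.90) − 2.4 + 17.1 = 9.8 mm/day.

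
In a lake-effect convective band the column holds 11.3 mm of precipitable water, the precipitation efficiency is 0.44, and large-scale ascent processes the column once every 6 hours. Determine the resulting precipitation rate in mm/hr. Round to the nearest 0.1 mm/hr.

Each overturning extracts ε × PW = 0.44 × 11.3 = 4.972 mm.
Rate = ε·PW / τ = 4.972 / 6 h = 0.8 mm/hr.

R ≈ 0.8 mm/hr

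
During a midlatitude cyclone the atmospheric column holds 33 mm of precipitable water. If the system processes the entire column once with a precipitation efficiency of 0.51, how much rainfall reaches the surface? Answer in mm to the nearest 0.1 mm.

Rainfall = ε × PW = 0.51 × 33 = 16.8 mm.

rainfall ≈ 16.8 mm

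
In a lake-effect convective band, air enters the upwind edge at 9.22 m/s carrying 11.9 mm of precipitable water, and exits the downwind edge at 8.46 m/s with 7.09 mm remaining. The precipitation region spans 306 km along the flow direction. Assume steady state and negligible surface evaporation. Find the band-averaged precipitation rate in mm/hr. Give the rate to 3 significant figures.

R ≈ 0.585 mm/hr

Column moisture flux per unit crosswind length is F = V × PW.
Inflow: F_in = 9.22 × 11.9 = 109.718 mm·m/s
Outflow: F_out = 8.46 × 7.09 = 59.9814 mm·m/s
Steady-state rate R = (F_in − F_out)/L = (109.718 − 59.9814) / 306000 m = 1.625e-04 mm/s.
R = 1.625e-04 × 3600 = 0.585 mm/hr.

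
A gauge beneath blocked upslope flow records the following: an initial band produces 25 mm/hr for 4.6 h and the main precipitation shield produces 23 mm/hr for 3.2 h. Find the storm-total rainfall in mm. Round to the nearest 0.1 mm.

Total = Σ Rᵢ Δtᵢ = 25 × 4.6 + 23 × 3.2
      = 115 + 73.6 = 188.6 mm.

total ≈ 188.6 mm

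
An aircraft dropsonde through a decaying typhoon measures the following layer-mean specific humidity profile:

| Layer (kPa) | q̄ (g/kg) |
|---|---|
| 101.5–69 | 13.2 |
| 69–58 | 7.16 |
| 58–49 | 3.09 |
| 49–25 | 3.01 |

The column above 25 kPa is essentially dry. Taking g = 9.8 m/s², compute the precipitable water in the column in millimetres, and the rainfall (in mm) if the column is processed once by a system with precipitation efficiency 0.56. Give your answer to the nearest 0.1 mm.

Precipitable water is the column-integrated vapour mass per unit area: PW = (1/g) Σ q̄ Δp, with q in kg/kg and Δp in Pa (1 kg/m² of water = 1 mm).
Layer 101.5–69 kPa: Δp = 325 hPa = 32500 Pa, q̄ = 0.0132 kg/kg → 0.0132 × 32500 / 9.8 = 43.78 mm
Layer 69–58 kPa: Δp = 110 hPa = 11000 Pa, q̄ = 0.00716 kg/kg → 0.00716 × 11000 / 9.8 = 8.04 mm
Layer 58–49 kPa: Δp = 90 hPa = 9000 Pa, q̄ = 0.00309 kg/kg → 0.00309 × 9000 / 9.8 = 2.84 mm
Layer 49–25 kPa: Δp = 240 hPa = 24000 Pa, q̄ = 0.00301 kg/kg → 0.00301 × 24000 / 9.8 = 7.37 mm
PW = 43.78 + 8.04 + 2.84 + 7.37 = 62.03 ≈ 62.0 mm.
Rainfall = ε × PW = 0.56 × 62.0 = 34.7 mm.

PW ≈ 62.0 mm; rainfall ≈ 34.7 mm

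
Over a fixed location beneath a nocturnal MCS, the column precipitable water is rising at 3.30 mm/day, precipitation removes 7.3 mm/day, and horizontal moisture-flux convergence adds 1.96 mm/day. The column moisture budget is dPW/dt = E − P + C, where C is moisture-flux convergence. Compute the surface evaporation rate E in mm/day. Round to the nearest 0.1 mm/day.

dPW/dt = +3.30 mm/day.
E = dPW/dt + P − C = (+3.30) + 7.3 − (1.96) = 8.6 mm/day.

E ≈ 8.6 mm/day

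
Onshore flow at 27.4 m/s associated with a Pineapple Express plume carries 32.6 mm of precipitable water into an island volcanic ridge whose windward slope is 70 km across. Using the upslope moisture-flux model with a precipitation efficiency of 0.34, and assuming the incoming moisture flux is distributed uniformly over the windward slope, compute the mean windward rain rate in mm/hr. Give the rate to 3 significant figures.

Incoming column moisture flux per unit ridge length: F = V × PW = 27.4 × 32.6 = 893.24 mm·m/s.
Spread over the 70 km slope with efficiency ε = 0.34: R = ε·F/W = 0.34 × 893.24 / 70000 m = 4.339e-03 mm/s.
R = 4.339e-03 × 3600 = 15.6 mm/hr.

R ≈ 15.6 mm/hr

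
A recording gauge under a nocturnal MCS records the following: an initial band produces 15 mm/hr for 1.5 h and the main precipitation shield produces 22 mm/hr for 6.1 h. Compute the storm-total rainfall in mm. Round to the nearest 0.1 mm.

total ≈ 156.7 mm

Total = Σ Rᵢ Δtᵢ = 15 × 1.5 + 22 × 6.1
      = 22.5 + 134.2 = 156.7 mm.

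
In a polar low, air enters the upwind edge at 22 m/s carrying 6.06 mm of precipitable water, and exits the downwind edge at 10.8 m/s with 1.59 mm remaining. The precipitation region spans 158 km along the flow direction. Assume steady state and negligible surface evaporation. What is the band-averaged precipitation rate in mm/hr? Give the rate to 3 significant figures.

Column moisture flux per unit crosswind length is F = V × PW.
Inflow: F_in = 22 × 6.06 = 133.32 mm·m/s
Outflow: F_out = 10.8 × 1.59 = 17.172 mm·m/s
Steady-state rate R = (F_in − F_out)/L = (133.32 − 17.172) / 158000 m = 7.351e-04 mm/s.
R = 7.351e-04 × 3600 = 2.65 mm/hr.

R ≈ 2.65 mm/hr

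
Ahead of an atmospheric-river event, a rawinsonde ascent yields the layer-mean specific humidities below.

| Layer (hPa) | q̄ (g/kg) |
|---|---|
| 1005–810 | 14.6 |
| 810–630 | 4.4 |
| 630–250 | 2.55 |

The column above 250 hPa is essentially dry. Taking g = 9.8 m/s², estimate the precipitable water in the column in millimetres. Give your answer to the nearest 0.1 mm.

Precipitable water is the column-integrated vapour mass per unit area: PW = (1/g) Σ q̄ Δp, with q in kg/kg and Δp in Pa (1 kg/m² of water = 1 mm).
Layer 1005–810 hPa: Δp = 195 hPa = 19500 Pa, q̄ = 0.0146 kg/kg → 0.0146 × 19500 / 9.8 = 29.05 mm
Layer 810–630 hPa: Δp = 180 hPa = 18000 Pa, q̄ = 0.0044 kg/kg → 0.0044 × 18000 / 9.8 = 8.08 mm
Layer 630–250 hPa: Δp = 380 hPa = 38000 Pa, q̄ = 0.00255 kg/kg → 0.00255 × 38000 / 9.8 = 9.89 mm
PW = 29.05 + 8.08 + 9.89 = 47.02 ≈ 47.0 mm.

PW ≈ 47.0 mm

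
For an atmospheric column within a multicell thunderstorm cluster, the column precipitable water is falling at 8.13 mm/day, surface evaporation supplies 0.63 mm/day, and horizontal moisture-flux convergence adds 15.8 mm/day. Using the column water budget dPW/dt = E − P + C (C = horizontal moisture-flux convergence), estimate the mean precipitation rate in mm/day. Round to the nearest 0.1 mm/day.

P ≈ 24.6 mm/day

dPW/dt = -8.13 mm/day.
P = E + C − dPW/dt = 0.63 + (15.8) − (-8.13) = 24.6 mm/day.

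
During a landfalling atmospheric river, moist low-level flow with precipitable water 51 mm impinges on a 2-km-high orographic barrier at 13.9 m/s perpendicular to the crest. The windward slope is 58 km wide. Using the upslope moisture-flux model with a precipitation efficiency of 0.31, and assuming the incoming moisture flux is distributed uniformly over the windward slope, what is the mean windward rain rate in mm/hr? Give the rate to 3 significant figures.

R ≈ 13.6 mm/hr

Incoming column moisture flux per unit ridge length: F = V × PW = 13.9 × 51 = 708.9 mm·m/s.
Spread over the 58 km slope with efficiency ε = 0.31: R = ε·F/W = 0.31 × 708.9 / 58000 m = 3.789e-03 mm/s.
R = 3.789e-03 × 3600 = 13.6 mm/hr.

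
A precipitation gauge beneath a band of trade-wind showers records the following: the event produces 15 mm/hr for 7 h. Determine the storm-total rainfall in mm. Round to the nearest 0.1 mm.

Total = Σ Rᵢ Δtᵢ = 15 × 7
      = 105 = 105.0 mm.

total ≈ 105.0 mm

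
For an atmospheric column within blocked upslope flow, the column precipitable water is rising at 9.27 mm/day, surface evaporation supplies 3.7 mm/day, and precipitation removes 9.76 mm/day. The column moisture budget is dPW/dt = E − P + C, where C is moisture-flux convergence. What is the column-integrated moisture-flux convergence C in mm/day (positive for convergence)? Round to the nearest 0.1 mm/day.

C ≈ 15.3 mm/day

dPW/dt = +9.27 mm/day.
C = dPW/dt − E + P = (+9.27) − 3.7 + 9.76 = 15.3 mm/day.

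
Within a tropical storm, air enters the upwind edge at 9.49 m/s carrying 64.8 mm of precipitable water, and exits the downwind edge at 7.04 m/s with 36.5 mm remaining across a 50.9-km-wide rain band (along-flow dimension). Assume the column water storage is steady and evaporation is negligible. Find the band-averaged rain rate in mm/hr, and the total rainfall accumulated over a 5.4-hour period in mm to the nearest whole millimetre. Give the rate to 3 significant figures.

Column moisture flux per unit crosswind length is F = V × PW.
Inflow: F_in = 9.49 × 64.8 = 614.952 mm·m/s
Outflow: F_out = 7.04 × 36.5 = 256.96 mm·m/s
Steady-state rate R = (F_in − F_out)/L = (614.952 − 256.96) / 50900 m = 7.033e-03 mm/s.
R = 7.033e-03 × 3600 = 25.3 mm/hr.
Over 5.4 h: total = 25.3 × 5.4 = 136.62 ≈ 137 mm.

R ≈ 25.3 mm/hr; total ≈ 137 mm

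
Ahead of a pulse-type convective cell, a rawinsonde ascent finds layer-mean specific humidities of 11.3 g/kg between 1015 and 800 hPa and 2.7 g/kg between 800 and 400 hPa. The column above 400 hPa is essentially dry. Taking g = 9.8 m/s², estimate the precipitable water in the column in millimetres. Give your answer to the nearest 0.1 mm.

PW ≈ 35.8 mm

Precipitable water is the column-integrated vapour mass per unit area: PW = (1/g) Σ q̄ Δp, with q in kg/kg and Δp in Pa (1 kg/m² of water = 1 mm).
Layer 1015–800 hPa: Δp = 215 hPa = 21500 Pa, q̄ = 0.0113 kg/kg → 0.0113 × 21500 / 9.8 = 24.79 mm
Layer 800–400 hPa: Δp = 400 hPa = 40000 Pa, q̄ = 0.0027 kg/kg → 0.0027 × 40000 / 9.8 = 11.02 mm
PW = 24.79 + 11.02 = 35.81 ≈ 35.8 mm.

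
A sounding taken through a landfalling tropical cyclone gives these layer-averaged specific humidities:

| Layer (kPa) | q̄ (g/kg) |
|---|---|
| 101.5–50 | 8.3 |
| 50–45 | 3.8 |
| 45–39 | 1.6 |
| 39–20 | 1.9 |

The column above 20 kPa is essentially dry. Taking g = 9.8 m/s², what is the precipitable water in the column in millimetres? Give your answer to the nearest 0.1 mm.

Precipitable water is the column-integrated vapour mass per unit area: PW = (1/g) Σ q̄ Δp, with q in kg/kg and Δp in Pa (1 kg/m² of water = 1 mm).
Layer 101.5–50 kPa: Δp = 515 hPa = 51500 Pa, q̄ = 0.0083 kg/kg → 0.0083 × 51500 / 9.8 = 43.62 mm
Layer 50–45 kPa: Δp = 50 hPa = 5000 Pa, q̄ = 0.0038 kg/kg → 0.0038 × 5000 / 9.8 = 1.94 mm
Layer 45–39 kPa: Δp = 60 hPa = 6000 Pa, q̄ = 0.0016 kg/kg → 0.0016 × 6000 / 9.8 = 0.98 mm
Layer 39–20 kPa: Δp = 190 hPa = 19000 Pa, q̄ = 0.0019 kg/kg → 0.0019 × 19000 / 9.8 = 3.68 mm
PW = 43.62 + 1.94 + 0.98 + 3.68 = 50.22 ≈ 50.2 mm.

PW ≈ 50.2 mm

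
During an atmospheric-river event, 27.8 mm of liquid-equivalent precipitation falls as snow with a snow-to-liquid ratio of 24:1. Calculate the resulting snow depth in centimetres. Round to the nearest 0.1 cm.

snow depth ≈ 66.7 cm

Snow depth = liquid × ratio = 27.8 mm × 24 = 667.2 mm = 66.7 cm.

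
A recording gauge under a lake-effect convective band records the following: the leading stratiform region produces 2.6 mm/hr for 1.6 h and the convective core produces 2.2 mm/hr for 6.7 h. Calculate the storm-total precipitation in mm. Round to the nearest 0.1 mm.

Total = Σ Rᵢ Δtᵢ = 2.6 × 1.6 + 2.2 × 6.7
      = 4.16 + 14.74 = 18.9 mm.

total ≈ 18.9 mm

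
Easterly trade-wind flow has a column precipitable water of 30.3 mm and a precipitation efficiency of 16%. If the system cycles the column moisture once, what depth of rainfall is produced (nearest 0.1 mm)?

Rainfall = ε × PW = 0.16 × 30.3 = 4.8 mm.

rainfall ≈ 4.8 mm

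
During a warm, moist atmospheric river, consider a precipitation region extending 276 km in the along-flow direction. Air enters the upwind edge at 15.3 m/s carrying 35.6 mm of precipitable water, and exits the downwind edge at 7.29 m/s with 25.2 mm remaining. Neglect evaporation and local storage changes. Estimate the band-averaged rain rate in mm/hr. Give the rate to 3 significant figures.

R ≈ 4.71 mm/hr

Column moisture flux per unit crosswind length is F = V × PW.
Inflow: F_in = 15.3 × 35.6 = 544.68 mm·m/s
Outflow: F_out = 7.29 × 25.2 = 183.708 mm·m/s
Steady-state rate R = (F_in − F_out)/L = (544.68 − 183.708) / 276000 m = 1.308e-03 mm/s.
R = 1.308e-03 × 3600 = 4.71 mm/hr.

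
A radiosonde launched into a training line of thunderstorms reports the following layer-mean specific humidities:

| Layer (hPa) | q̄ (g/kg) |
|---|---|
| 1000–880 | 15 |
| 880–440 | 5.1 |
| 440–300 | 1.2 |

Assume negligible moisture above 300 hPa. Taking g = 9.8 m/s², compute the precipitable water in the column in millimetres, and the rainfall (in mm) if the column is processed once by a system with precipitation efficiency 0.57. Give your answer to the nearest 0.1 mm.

Precipitable water is the column-integrated vapour mass per unit area: PW = (1/g) Σ q̄ Δp, with q in kg/kg and Δp in Pa (1 kg/m² of water = 1 mm).
Layer 1000–880 hPa: Δp = 120 hPa = 12000 Pa, q̄ = 0.015 kg/kg → 0.015 × 12000 / 9.8 = 18.37 mm
Layer 880–440 hPa: Δp = 440 hPa = 44000 Pa, q̄ = 0.0051 kg/kg → 0.0051 × 44000 / 9.8 = 22.90 mm
Layer 440–300 hPa: Δp = 140 hPa = 14000 Pa, q̄ = 0.0012 kg/kg → 0.0012 × 14000 / 9.8 = 1.71 mm
PW = 18.37 + 22.90 + 1.71 = 42.98 ≈ 43.0 mm.
Rainfall = ε × PW = 0.57 × 43.0 = 24.5 mm.

PW ≈ 43.0 mm; rainfall ≈ 24.5 mm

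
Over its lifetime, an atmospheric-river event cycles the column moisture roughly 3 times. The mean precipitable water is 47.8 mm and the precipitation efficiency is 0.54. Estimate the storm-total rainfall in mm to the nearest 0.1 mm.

Each cycle deposits ε × PW = 0.54 × 47.8 = 25.812 mm.
Over 3 cycles: 3 × 25.812 = 77.4 mm.

rainfall ≈ 77.4 mm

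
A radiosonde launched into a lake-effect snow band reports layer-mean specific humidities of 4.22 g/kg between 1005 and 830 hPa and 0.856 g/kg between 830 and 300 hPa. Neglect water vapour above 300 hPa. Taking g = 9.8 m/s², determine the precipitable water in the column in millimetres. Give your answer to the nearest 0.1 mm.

Precipitable water is the column-integrated vapour mass per unit area: PW = (1/g) Σ q̄ Δp, with q in kg/kg and Δp in Pa (1 kg/m² of water = 1 mm).
Layer 1005–830 hPa: Δp = 175 hPa = 17500 Pa, q̄ = 0.00422 kg/kg → 0.00422 × 17500 / 9.8 = 7.54 mm
Layer 830–300 hPa: Δp = 530 hPa = 53000 Pa, q̄ = 0.000856 kg/kg → 0.000856 × 53000 / 9.8 = 4.63 mm
PW = 7.54 + 4.63 = 12.17 ≈ 12.2 mm.

PW ≈ 12.2 mm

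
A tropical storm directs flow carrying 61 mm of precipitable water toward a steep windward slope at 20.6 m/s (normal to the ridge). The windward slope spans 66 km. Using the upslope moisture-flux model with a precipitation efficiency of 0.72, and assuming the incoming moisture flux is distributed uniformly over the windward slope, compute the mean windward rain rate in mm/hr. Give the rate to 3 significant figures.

Incoming column moisture flux per unit ridge length: F = V × PW = 20.6 × 61 = 1256.6 mm·m/s.
Spread over the 66 km slope with efficiency ε = 0.72: R = ε·F/W = 0.72 × 1256.6 / 66000 m = 1.371e-02 mm/s.
R = 1.371e-02 × 3600 = 49.4 mm/hr.

R ≈ 49.4 mm/hr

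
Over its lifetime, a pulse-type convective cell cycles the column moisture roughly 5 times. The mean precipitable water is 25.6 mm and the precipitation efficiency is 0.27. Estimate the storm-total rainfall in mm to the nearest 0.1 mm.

Each cycle deposits ε × PW = 0.27 × 25.6 = 6.912 mm.
Over 5 cycles: 5 × 6.912 = 34.6 mm.

rainfall ≈ 34.6 mm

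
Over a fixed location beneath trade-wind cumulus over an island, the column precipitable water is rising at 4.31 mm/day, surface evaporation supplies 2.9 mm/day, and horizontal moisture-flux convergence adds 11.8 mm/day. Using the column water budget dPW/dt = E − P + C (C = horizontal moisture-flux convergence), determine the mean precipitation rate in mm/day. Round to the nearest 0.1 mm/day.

dPW/dt = +4.31 mm/day.
P = E + C − dPW/dt = 2.9 + (11.8) − (+4.31) = 10.4 mm/day.

P ≈ 10.4 mm/day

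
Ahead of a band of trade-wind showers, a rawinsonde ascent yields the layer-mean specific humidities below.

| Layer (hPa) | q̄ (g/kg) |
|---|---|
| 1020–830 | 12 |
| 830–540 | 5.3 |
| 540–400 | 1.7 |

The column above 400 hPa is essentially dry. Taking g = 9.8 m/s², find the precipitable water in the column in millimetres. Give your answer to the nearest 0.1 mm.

Precipitable water is the column-integrated vapour mass per unit area: PW = (1/g) Σ q̄ Δp, with q in kg/kg and Δp in Pa (1 kg/m² of water = 1 mm).
Layer 1020–830 hPa: Δp = 190 hPa = 19000 Pa, q̄ = 0.012 kg/kg → 0.012 × 19000 / 9.8 = 23.27 mm
Layer 830–540 hPa: Δp = 290 hPa = 29000 Pa, q̄ = 0.0053 kg/kg → 0.0053 × 29000 / 9.8 = 15.68 mm
Layer 540–400 hPa: Δp = 140 hPa = 14000 Pa, q̄ = 0.0017 kg/kg → 0.0017 × 14000 / 9.8 = 2.43 mm
PW = 23.27 + 15.68 + 2.43 = 41.38 ≈ 41.4 mm.

PW ≈ 41.4 mm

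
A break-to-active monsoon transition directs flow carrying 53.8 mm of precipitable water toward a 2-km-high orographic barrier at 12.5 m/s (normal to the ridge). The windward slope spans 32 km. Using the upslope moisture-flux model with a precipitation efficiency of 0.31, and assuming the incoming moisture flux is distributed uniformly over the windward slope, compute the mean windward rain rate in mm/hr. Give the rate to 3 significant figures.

R ≈ 23.5 mm/hr

Incoming column moisture flux per unit ridge length: F = V × PW = 12.5 × 53.8 = 672.5 mm·m/s.
Spread over the 32 km slope with efficiency ε = 0.31: R = ε·F/W = 0.31 × 672.5 / 32000 m = 6.515e-03 mm/s.
R = 6.515e-03 × 3600 = 23.5 mm/hr.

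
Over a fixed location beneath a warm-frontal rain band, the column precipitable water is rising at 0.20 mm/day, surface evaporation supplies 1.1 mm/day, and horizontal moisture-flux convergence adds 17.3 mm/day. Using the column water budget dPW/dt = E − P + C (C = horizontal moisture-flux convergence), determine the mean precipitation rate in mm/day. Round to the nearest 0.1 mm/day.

P ≈ 18.2 mm/day

dPW/dt = +0.20 mm/day.
P = E + C − dPW/dt = 1.1 + (17.3) − (+0.20) = 18.2 mm/day.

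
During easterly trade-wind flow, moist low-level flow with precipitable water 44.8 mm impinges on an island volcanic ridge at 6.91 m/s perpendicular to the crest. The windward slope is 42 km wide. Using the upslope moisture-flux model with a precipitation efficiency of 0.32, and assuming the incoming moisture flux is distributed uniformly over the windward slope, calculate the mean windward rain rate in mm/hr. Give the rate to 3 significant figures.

R ≈ 8.49 mm/hr

Incoming column moisture flux per unit ridge length: F = V × PW = 6.91 × 44.8 = 309.568 mm·m/s.
Spread over the 42 km slope with efficiency ε = 0.32: R = ε·F/W = 0.32 × 309.568 / 42000 m = 2.359e-03 mm/s.
R = 2.359e-03 × 3600 = 8.49 mm/hr.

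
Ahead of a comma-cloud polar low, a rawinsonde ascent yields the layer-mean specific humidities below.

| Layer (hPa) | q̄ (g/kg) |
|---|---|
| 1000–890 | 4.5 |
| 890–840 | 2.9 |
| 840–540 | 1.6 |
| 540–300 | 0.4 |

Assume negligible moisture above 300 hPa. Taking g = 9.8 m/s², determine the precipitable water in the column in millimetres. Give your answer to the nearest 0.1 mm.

Precipitable water is the column-integrated vapour mass per unit area: PW = (1/g) Σ q̄ Δp, with q in kg/kg and Δp in Pa (1 kg/m² of water = 1 mm).
Layer 1000–890 hPa: Δp = 110 hPa = 11000 Pa, q̄ = 0.0045 kg/kg → 0.0045 × 11000 / 9.8 = 5.05 mm
Layer 890–840 hPa: Δp = 50 hPa = 5000 Pa, q̄ = 0.0029 kg/kg → 0.0029 × 5000 / 9.8 = 1.48 mm
Layer 840–540 hPa: Δp = 300 hPa = 30000 Pa, q̄ = 0.0016 kg/kg → 0.0016 × 30000 / 9.8 = 4.90 mm
Layer 540–300 hPa: Δp = 240 hPa = 24000 Pa, q̄ = 0.0004 kg/kg → 0.0004 × 24000 / 9.8 = 0.98 mm
PW = 5.05 + 1.48 + 4.90 + 0.98 = 12.41 ≈ 12.4 mm.

PW ≈ 12.4 mm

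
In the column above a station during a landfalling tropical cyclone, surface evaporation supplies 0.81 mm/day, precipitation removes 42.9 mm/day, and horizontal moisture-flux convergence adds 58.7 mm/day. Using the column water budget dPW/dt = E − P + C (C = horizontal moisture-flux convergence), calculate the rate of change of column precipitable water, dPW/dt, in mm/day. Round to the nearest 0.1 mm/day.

dPW/dt = E − P + C = 0.81 − 42.9 + (58.7) = 16.6 mm/day.

dPW/dt ≈ 16.6 mm/day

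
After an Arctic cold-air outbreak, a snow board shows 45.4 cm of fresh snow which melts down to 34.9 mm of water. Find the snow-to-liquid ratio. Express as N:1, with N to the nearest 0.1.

ratio ≈ 13.0

Ratio = snow depth / SWE = 454 mm / 34.9 mm = 13.0, i.e. 13.0:1.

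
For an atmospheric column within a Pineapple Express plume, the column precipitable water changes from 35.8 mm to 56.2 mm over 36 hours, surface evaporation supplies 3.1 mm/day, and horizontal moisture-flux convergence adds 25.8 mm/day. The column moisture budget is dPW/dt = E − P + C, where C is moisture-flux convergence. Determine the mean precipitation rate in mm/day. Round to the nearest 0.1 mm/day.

P ≈ 15.3 mm/day

dPW/dt = (56.2 − 35.8) mm / (36/24 day) = +13.600 mm/day.
P = E + C − dPW/dt = 3.1 + (25.8) − (+13.600) = 15.3 mm/day.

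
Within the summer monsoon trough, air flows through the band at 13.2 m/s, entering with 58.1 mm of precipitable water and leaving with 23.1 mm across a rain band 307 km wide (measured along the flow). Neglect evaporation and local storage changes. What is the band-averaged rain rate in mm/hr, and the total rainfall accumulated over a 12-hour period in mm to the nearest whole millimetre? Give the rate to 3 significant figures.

Column moisture flux per unit crosswind length is F = V × PW.
Inflow: F_in = 13.2 × 58.1 = 766.92 mm·m/s
Outflow: F_out = 13.2 × 23.1 = 304.92 mm·m/s
Steady-state rate R = (F_in − F_out)/L = (766.92 − 304.92) / 307000 m = 1.505e-03 mm/s.
R = 1.505e-03 × 3600 = 5.42 mm/hr.
Over 12 h: total = 5.42 × 12 = 65.04 ≈ 65 mm.

R ≈ 5.42 mm/hr; total ≈ 65 mm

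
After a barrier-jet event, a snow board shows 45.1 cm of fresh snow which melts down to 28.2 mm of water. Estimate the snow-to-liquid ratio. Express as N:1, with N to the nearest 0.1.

Ratio = snow depth / SWE = 451 mm / 28.2 mm = 16.0, i.e. 16.0:1.

ratio ≈ 16.0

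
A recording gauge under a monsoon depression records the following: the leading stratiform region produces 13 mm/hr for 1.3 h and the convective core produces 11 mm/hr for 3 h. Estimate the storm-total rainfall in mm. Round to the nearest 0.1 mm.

Total = Σ Rᵢ Δtᵢ = 13 × 1.3 + 11 × 3
      = 16.9 + 33 = 49.9 mm.

total ≈ 49.9 mm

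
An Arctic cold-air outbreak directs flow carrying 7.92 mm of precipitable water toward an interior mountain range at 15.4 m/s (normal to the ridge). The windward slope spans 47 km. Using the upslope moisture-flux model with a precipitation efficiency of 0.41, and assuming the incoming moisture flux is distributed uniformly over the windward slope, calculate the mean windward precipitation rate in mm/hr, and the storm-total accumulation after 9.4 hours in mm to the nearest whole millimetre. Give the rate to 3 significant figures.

Incoming column moisture flux per unit ridge length: F = V × PW = 15.4 × 7.92 = 121.968 mm·m/s.
Spread over the 47 km slope with efficiency ε = 0.41: R = ε·F/W = 0.41 × 121.968 / 47000 m = 1.064e-03 mm/s.
R = 1.064e-03 × 3600 = 3.83 mm/hr.
Over 9.4 h: total = 3.83 × 9.4 = 36.002 ≈ 36 mm.

R ≈ 3.83 mm/hr; total ≈ 36 mm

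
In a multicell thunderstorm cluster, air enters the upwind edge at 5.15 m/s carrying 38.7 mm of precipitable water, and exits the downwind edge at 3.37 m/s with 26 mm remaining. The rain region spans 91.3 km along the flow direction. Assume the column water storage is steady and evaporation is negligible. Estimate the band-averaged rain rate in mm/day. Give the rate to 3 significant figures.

Column moisture flux per unit crosswind length is F = V × PW.
Inflow: F_in = 5.15 × 38.7 = 199.305 mm·m/s
Outflow: F_out = 3.37 × 26 = 87.62 mm·m/s
Steady-state rate R = (F_in − F_out)/L = (199.305 − 87.62) / 91300 m = 1.223e-03 mm/s.
R = 1.223e-03 × 3600 × 24 = 106 mm/day.

R ≈ 106 mm/day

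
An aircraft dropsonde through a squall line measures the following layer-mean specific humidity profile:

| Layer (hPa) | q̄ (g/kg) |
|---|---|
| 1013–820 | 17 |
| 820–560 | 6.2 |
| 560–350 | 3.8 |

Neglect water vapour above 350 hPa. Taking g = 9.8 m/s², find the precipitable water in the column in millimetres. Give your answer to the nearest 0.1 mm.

Precipitable water is the column-integrated vapour mass per unit area: PW = (1/g) Σ q̄ Δp, with q in kg/kg and Δp in Pa (1 kg/m² of water = 1 mm).
Layer 1013–820 hPa: Δp = 193 hPa = 19300 Pa, q̄ = 0.017 kg/kg → 0.017 × 19300 / 9.8 = 33.48 mm
Layer 820–560 hPa: Δp = 260 hPa = 26000 Pa, q̄ = 0.0062 kg/kg → 0.0062 × 26000 / 9.8 = 16.45 mm
Layer 560–350 hPa: Δp = 210 hPa = 21000 Pa, q̄ = 0.0038 kg/kg → 0.0038 × 21000 / 9.8 = 8.14 mm
PW = 33.48 + 16.45 + 8.14 = 58.07 ≈ 58.1 mm.

PW ≈ 58.1 mm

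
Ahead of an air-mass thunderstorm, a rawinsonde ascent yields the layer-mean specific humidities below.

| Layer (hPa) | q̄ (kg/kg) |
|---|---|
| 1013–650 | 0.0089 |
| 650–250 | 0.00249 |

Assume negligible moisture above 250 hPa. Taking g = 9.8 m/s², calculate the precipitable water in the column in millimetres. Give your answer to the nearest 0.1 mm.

Precipitable water is the column-integrated vapour mass per unit area: PW = (1/g) Σ q̄ Δp, with q in kg/kg and Δp in Pa (1 kg/m² of water = 1 mm).
Layer 1013–650 hPa: Δp = 363 hPa = 36300 Pa, q̄ = 0.0089 kg/kg → 0.0089 × 36300 / 9.8 = 32.97 mm
Layer 650–250 hPa: Δp = 400 hPa = 40000 Pa, q̄ = 0.00249 kg/kg → 0.00249 × 40000 / 9.8 = 10.16 mm
PW = 32.97 + 10.16 = 43.13 ≈ 43.1 mm.

PW ≈ 43.1 mm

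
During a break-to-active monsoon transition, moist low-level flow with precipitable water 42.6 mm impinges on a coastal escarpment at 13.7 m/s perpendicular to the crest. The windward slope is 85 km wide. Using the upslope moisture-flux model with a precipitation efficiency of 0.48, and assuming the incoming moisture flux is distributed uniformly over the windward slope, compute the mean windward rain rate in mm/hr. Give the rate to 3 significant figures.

Incoming column moisture flux per unit ridge length: F = V × PW = 13.7 × 42.6 = 583.62 mm·m/s.
Spread over the 85 km slope with efficiency ε = 0.48: R = ε·F/W = 0.48 × 583.62 / 85000 m = 3.296e-03 mm/s.
R = 3.296e-03 × 3600 = 11.9 mm/hr.

R ≈ 11.9 mm/hr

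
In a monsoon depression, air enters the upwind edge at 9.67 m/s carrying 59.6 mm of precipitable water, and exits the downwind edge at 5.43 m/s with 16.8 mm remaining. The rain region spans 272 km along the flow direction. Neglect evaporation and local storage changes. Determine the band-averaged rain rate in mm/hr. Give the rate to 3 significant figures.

Column moisture flux per unit crosswind length is F = V × PW.
Inflow: F_in = 9.67 × 59.6 = 576.332 mm·m/s
Outflow: F_out = 5.43 × 16.8 = 91.224 mm·m/s
Steady-state rate R = (F_in − F_out)/L = (576.332 − 91.224) / 272000 m = 1.783e-03 mm/s.
R = 1.783e-03 × 3600 = 6.42 mm/hr.

R ≈ 6.42 mm/hr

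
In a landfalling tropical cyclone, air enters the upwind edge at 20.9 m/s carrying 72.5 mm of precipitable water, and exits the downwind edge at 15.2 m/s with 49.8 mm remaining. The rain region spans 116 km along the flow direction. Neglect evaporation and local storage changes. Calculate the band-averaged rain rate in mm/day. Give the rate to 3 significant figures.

R ≈ 565 mm/day

Column moisture flux per unit crosswind length is F = V × PW.
Inflow: F_in = 20.9 × 72.5 = 1515.25 mm·m/s
Outflow: F_out = 15.2 × 49.8 = 756.96 mm·m/s
Steady-state rate R = (F_in − F_out)/L = (1515.25 − 756.96) / 116000 m = 6.537e-03 mm/s.
R = 6.537e-03 × 3600 × 24 = 565 mm/day.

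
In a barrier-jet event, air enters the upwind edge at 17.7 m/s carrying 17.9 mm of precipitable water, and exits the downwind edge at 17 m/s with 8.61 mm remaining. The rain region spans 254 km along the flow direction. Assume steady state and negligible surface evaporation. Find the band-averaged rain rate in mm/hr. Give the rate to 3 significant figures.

Column moisture flux per unit crosswind length is F = V × PW.
Inflow: F_in = 17.7 × 17.9 = 316.83 mm·m/s
Outflow: F_out = 17 × 8.61 = 146.37 mm·m/s
Steady-state rate R = (F_in − F_out)/L = (316.83 − 146.37) / 254000 m = 6.711e-04 mm/s.
R = 6.711e-04 × 3600 = 2.42 mm/hr.

R ≈ 2.42 mm/hr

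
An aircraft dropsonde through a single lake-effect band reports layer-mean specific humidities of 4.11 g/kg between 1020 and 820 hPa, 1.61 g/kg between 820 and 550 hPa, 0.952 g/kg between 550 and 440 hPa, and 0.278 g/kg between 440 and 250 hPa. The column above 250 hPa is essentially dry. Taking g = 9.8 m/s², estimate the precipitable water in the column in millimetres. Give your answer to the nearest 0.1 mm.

PW ≈ 14.4 mm

Precipitable water is the column-integrated vapour mass per unit area: PW = (1/g) Σ q̄ Δp, with q in kg/kg and Δp in Pa (1 kg/m² of water = 1 mm).
Layer 1020–820 hPa: Δp = 200 hPa = 20000 Pa, q̄ = 0.00411 kg/kg → 0.00411 × 20000 / 9.8 = 8.39 mm
Layer 820–550 hPa: Δp = 270 hPa = 27000 Pa, q̄ = 0.00161 kg/kg → 0.00161 × 27000 / 9.8 = 4.44 mm
Layer 550–440 hPa: Δp = 110 hPa = 11000 Pa, q̄ = 0.000952 kg/kg → 0.000952 × 11000 / 9.8 = 1.07 mm
Layer 440–250 hPa: Δp = 190 hPa = 19000 Pa, q̄ = 0.000278 kg/kg → 0.000278 × 19000 / 9.8 = 0.54 mm
PW = 8.39 + 4.44 + 1.07 + 0.54 = 14.44 ≈ 14.4 mm.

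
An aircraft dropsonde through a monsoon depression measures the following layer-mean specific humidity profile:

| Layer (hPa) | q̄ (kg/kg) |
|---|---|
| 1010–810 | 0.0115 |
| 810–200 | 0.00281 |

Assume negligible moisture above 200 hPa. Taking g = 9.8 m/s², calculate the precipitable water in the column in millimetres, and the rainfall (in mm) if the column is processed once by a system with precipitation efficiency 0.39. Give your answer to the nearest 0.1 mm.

Precipitable water is the column-integrated vapour mass per unit area: PW = (1/g) Σ q̄ Δp, with q in kg/kg and Δp in Pa (1 kg/m² of water = 1 mm).
Layer 1010–810 hPa: Δp = 200 hPa = 20000 Pa, q̄ = 0.0115 kg/kg → 0.0115 × 20000 / 9.8 = 23.47 mm
Layer 810–200 hPa: Δp = 610 hPa = 61000 Pa, q̄ = 0.00281 kg/kg → 0.00281 × 61000 / 9.8 = 17.49 mm
PW = 23.47 + 17.49 = 40.96 ≈ 41.0 mm.
Rainfall = ε × PW = 0.39 × 41.0 = 16.0 mm.

PW ≈ 41.0 mm; rainfall ≈ 16.0 mm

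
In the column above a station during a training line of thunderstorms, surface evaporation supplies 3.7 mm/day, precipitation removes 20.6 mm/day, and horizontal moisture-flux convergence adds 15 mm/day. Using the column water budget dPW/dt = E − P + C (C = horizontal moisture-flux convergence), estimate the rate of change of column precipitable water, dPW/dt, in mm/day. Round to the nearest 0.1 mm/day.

dPW/dt = E − P + C = 3.7 − 20.6 + (15) = -1.9 mm/day.

dPW/dt ≈ -1.9 mm/day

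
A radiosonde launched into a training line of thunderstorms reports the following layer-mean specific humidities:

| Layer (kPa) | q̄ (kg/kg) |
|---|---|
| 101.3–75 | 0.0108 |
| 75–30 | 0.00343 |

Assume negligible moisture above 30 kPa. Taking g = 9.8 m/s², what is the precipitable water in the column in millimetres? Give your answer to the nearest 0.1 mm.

PW ≈ 44.7 mm

Precipitable water is the column-integrated vapour mass per unit area: PW = (1/g) Σ q̄ Δp, with q in kg/kg and Δp in Pa (1 kg/m² of water = 1 mm).
Layer 101.3–75 kPa: Δp = 263 hPa = 26300 Pa, q̄ = 0.0108 kg/kg → 0.0108 × 26300 / 9.8 = 28.98 mm
Layer 75–30 kPa: Δp = 450 hPa = 45000 Pa, q̄ = 0.00343 kg/kg → 0.00343 × 45000 / 9.8 = 15.75 mm
PW = 28.98 + 15.75 = 44.73 ≈ 44.7 mm.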